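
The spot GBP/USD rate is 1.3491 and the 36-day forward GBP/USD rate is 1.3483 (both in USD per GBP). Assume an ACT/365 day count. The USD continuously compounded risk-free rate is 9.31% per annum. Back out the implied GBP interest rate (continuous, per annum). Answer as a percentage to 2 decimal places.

9.91%

F = S·e^((r_USD − r_GBP)T) ⇒ r_GBP = r_USD − ln(F/S)/T
ln(1.3483/1.3491) = -0.000593; /(36/365) = -0.006012
r_GBP = 0.0931 + 0.006012 = 0.099112
r_GBP = 9.91%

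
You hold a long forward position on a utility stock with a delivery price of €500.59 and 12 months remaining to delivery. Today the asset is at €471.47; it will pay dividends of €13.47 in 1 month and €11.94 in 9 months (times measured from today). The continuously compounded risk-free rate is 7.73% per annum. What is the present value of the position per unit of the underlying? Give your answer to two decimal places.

-€16.53

PV(remaining dividends) I = 13.47·e^(−0.0773·1/12) + 11.94·e^(−0.0773·9/12) = 24.6510
Current forward F = (S − I)·e^(rT) = (471.47 − 24.6510)·e^(0.0773·12/12) = 446.8190 × 1.080366 = 482.7281
Value (long) = (F − K)·e^(−rT) = (482.7281 − 500.59) × 0.925612 = -16.5332
Value = -€16.53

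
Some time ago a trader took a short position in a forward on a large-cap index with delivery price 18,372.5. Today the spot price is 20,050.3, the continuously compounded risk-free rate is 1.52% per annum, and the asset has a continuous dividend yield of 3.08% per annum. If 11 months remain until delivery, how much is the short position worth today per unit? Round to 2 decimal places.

-1373.84

Current fair forward for the remaining 11 months: F = S·e^((r − q)·T), (r − q) = 0.0152 − 0.0308 = -0.0156
F = 20050.3 · e^(-0.0156 × 11/12) = 20050.3 × 0.98580176 = 19765.6210
Value of long forward = (F − K)·e^(−rT) = (19765.6210 − 18372.5) · e^(−0.0152·11/12)
= 1393.1210 × 0.98616329 = 1373.84
Short position value = −(long value) = -1373.84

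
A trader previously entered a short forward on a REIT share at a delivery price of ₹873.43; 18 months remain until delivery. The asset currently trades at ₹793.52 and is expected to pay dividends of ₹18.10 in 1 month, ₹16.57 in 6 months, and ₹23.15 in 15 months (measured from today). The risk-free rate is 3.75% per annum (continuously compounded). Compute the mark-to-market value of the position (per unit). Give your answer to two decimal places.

PV(remaining dividends) I = 18.10·e^(−0.0375·1/12) + 16.57·e^(−0.0375·6/12) + 23.15·e^(−0.0375·15/12) = 56.3956
Current forward F = (S − I)·e^(rT) = (793.52 − 56.3956)·e^(0.0375·18/12) = 737.1244 × 1.057862 = 779.7759
Value (long) = (F − K)·e^(−rT) = (779.7759 − 873.43) × 0.945303 = -88.5315
Short position value = −(long value) = ₹88.53

₹88.53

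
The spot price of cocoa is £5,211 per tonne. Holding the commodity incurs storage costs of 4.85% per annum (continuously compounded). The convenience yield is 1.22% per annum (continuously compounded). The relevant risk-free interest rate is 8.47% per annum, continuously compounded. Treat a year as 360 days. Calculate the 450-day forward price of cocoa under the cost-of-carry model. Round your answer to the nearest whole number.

Net carry = r + u − y = 0.0847 + 0.0485 − 0.0122 = 0.1210
F = S·e^((r+u−y)T) = 5211 · e^(0.1210 × 450/360) = 5211 · e^0.151250
= 5211 × 1.163287 = £6,062 per tonne

£6,062 per tonne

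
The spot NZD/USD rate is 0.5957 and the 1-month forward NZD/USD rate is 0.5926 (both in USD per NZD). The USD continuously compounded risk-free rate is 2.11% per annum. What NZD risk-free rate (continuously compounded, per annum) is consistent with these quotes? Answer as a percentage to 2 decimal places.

F = S·e^((r_USD − r_NZD)T) ⇒ r_NZD = r_USD − ln(F/S)/T
ln(0.5926/0.5957) = -0.005218; /(1/12) = -0.062616
r_NZD = 0.0211 + 0.062616 = 0.083716
r_NZD = 8.37%

8.37%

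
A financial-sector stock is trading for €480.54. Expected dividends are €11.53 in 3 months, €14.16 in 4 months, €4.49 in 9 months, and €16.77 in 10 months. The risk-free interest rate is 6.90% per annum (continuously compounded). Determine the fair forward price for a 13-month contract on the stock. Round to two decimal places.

PV(dividends) I = 11.53·e^(−0.0690·3/12) + 14.16·e^(−0.0690·4/12) + 4.49·e^(−0.0690·9/12) + 16.77·e^(−0.0690·10/12)
I = 11.3328 + 13.8380 + 4.2636 + 15.8329 = 45.2673
F = (S − I)·e^(rT) = (480.54 − 45.2673) · e^(0.0690·13/12)
= 435.2727 · e^0.074750 = 435.2727 × 1.077615 = €469.06

€469.06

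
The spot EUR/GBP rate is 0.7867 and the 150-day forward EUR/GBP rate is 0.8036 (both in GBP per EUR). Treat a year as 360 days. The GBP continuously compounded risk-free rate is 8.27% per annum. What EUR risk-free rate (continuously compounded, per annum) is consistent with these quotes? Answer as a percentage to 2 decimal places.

3.17%

F = S·e^((r_GBP − r_EUR)T) ⇒ r_EUR = r_GBP − ln(F/S)/T
ln(0.8036/0.7867) = 0.021255; /(150/360) = 0.051012
r_EUR = 0.0827 − 0.051012 = 0.031688
r_EUR = 3.17%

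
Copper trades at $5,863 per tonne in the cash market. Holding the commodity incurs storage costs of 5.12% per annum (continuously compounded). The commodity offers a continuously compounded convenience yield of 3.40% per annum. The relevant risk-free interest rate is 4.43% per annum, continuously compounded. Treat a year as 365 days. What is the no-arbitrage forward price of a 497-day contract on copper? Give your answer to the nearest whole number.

$6,375 per tonne

Net carry = r + u − y = 0.0443 + 0.0512 − 0.0340 = 0.0615
F = S·e^((r+u−y)T) = 5863 · e^(0.0615 × 497/365) = 5863 · e^0.083741
= 5863 × 1.087347 = $6,375 per tonne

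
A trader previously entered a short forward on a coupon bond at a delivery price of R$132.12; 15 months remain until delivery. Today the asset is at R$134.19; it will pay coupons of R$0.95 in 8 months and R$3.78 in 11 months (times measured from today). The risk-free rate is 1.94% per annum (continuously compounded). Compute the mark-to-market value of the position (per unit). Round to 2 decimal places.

-R$0.58

PV(remaining coupons) I = 0.95·e^(−0.0194·8/12) + 3.78·e^(−0.0194·11/12) = 4.6512
Current forward F = (S − I)·e^(rT) = (134.19 − 4.6512)·e^(0.0194·15/12) = 129.5388 × 1.024546 = 132.7185
Value (long) = (F − K)·e^(−rT) = (132.7185 − 132.12) × 0.976042 = 0.5842
Short position value = −(long value) = -R$0.58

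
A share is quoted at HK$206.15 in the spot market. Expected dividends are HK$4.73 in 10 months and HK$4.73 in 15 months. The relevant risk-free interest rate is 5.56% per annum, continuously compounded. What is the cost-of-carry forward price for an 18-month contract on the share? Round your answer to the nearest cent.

HK$214.38

PV(dividends) I = 4.73·e^(−0.0556·10/12) + 4.73·e^(−0.0556·15/12)
I = 4.5158 + 4.4124 = 8.9282
F = (S − I)·e^(rT) = (206.15 − 8.9282) · e^(0.0556·18/12)
= 197.2218 · e^0.083400 = 197.2218 × 1.086977 = HK$214.38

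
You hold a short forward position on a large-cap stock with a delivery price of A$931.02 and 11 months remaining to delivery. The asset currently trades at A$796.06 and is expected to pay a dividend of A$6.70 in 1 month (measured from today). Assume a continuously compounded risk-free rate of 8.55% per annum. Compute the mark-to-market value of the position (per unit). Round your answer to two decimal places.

A$71.43

PV(remaining dividends) I = 6.70·e^(−0.0855·1/12) = 6.6524
Current forward F = (S − I)·e^(rT) = (796.06 − 6.6524)·e^(0.0855·11/12) = 789.4076 × 1.081528 = 853.7664
Value (long) = (F − K)·e^(−rT) = (853.7664 − 931.02) × 0.924618 = -71.4301
Short position value = −(long value) = A$71.43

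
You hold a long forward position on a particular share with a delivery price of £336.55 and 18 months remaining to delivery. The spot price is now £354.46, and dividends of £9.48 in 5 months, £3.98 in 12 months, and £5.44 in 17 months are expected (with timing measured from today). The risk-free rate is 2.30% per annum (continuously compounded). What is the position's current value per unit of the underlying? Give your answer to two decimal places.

£10.78

PV(remaining dividends) I = 9.48·e^(−0.0230·5/12) + 3.98·e^(−0.0230·12/12) + 5.44·e^(−0.0230·17/12) = 18.5447
Current forward F = (S − I)·e^(rT) = (354.46 − 18.5447)·e^(0.0230·18/12) = 335.9153 × 1.035102 = 347.7066
Value (long) = (F − K)·e^(−rT) = (347.7066 − 336.55) × 0.966088 = 10.7783
Value = £10.78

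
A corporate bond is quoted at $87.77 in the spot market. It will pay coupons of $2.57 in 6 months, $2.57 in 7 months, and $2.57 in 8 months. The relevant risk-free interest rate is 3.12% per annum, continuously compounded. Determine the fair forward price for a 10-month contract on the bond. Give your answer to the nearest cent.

$82.31

PV(coupons) I = 2.57·e^(−0.0312·6/12) + 2.57·e^(−0.0312·7/12) + 2.57·e^(−0.0312·8/12)
I = 2.5302 + 2.5236 + 2.5171 = 7.5709
F = (S − I)·e^(rT) = (87.77 − 7.5709) · e^(0.0312·10/12)
= 80.1991 · e^0.026000 = 80.1991 × 1.026341 = $82.31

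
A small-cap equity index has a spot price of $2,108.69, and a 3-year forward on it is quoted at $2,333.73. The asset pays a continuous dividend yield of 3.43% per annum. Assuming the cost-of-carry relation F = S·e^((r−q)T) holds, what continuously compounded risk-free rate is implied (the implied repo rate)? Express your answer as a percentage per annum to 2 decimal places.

6.81%

From F = S·e^((r−q)T): (r − q) = ln(F/S)/T
ln(2333.73/2108.69) = ln(1.106720) = 0.101401
(r − q) = 0.101401 / (3) = 0.033800
r = ln(F/S)/T + q = 0.033800 + 0.0343 = 0.068100
r = 6.81%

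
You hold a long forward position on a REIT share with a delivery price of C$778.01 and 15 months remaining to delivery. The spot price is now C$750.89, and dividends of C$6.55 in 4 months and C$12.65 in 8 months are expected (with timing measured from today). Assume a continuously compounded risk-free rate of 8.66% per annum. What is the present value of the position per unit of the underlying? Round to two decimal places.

PV(remaining dividends) I = 6.55·e^(−0.0866·4/12) + 12.65·e^(−0.0866·8/12) = 18.3040
Current forward F = (S − I)·e^(rT) = (750.89 − 18.3040)·e^(0.0866·15/12) = 732.5860 × 1.114326 = 816.3396
Value (long) = (F − K)·e^(−rT) = (816.3396 − 778.01) × 0.897403 = 34.3971
Value = C$34.40

C$34.40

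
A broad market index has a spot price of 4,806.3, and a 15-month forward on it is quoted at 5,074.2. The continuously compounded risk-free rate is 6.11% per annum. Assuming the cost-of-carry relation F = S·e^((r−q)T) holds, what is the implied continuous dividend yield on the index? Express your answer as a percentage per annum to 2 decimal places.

1.77%

From F = S·e^((r−q)T): (r − q) = ln(F/S)/T
ln(5074.2/4806.3) = ln(1.055739) = 0.054241
(r − q) = 0.054241 / (15/12) = 0.043393
q = r − ln(F/S)/T = 0.0611 − 0.043393 = 0.017707
q = 1.77%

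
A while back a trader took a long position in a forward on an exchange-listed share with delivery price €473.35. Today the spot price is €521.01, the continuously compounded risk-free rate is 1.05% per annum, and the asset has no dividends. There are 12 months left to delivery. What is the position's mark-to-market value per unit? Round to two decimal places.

Current fair forward for the remaining 12 months: F = S·e^(r·T), r = 0.0105
F = 521.01 · e^(0.0105 × 12/12) = 521.01 × 1.010555 = 526.5093
Value of long forward = (F − K)·e^(−rT) = (526.5093 − 473.35) · e^(−0.0105·12/12)
= 53.1593 × 0.989555 = 52.60

€52.60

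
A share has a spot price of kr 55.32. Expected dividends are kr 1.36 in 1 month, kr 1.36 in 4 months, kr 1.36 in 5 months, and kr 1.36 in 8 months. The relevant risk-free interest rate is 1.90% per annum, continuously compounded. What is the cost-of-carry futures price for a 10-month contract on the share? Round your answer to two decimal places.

PV(dividends) I = 1.36·e^(−0.0190·1/12) + 1.36·e^(−0.0190·4/12) + 1.36·e^(−0.0190·5/12) + 1.36·e^(−0.0190·8/12)
I = 1.3578 + 1.3514 + 1.3493 + 1.3429 = 5.4014
F = (S − I)·e^(rT) = (55.32 − 5.4014) · e^(0.0190·10/12)
= 49.9186 · e^0.015833 = 49.9186 × 1.015959 = kr 50.72

kr 50.72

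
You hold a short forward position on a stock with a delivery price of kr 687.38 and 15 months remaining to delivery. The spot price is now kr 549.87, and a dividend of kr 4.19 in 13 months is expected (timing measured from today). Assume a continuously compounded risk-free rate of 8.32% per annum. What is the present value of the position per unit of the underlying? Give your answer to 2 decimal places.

kr 73.44

PV(remaining dividends) I = 4.19·e^(−0.0832·13/12) = 3.8289
Current forward F = (S − I)·e^(rT) = (549.87 − 3.8289)·e^(0.0832·15/12) = 546.0411 × 1.109600 = 605.8872
Value (long) = (F − K)·e^(−rT) = (605.8872 − 687.38) × 0.901225 = -73.4433
Short position value = −(long value) = kr 73.44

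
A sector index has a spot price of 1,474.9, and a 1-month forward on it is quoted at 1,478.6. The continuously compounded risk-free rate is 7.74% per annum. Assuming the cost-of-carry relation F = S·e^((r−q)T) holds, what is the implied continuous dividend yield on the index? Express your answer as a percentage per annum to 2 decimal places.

From F = S·e^((r−q)T): (r − q) = ln(F/S)/T
ln(1478.6/1474.9) = ln(1.002509) = 0.002506
(r − q) = 0.002506 / (1/12) = 0.030072
q = r − ln(F/S)/T = 0.0774 − 0.030072 = 0.047328
q = 4.73%

4.73%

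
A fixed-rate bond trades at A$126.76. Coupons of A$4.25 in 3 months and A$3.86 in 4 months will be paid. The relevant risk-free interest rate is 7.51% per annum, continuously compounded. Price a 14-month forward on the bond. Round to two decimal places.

PV(coupons) I = 4.25·e^(−0.0751·3/12) + 3.86·e^(−0.0751·4/12)
I = 4.1710 + 3.7646 = 7.9356
F = (S − I)·e^(rT) = (126.76 − 7.9356) · e^(0.0751·14/12)
= 118.8244 · e^0.087617 = 118.8244 × 1.091570 = A$129.71

A$129.71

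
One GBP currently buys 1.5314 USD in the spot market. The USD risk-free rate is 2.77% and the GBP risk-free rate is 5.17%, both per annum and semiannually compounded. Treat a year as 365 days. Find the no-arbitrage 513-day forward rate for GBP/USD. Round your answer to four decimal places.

By covered interest parity, F = S · (1+r_USD/2)^(2T) / (1+r_GBP/2)^(2T)
= 1.5314 × 1.039422 / 1.074376 = 1.5314 × 0.967466
F = 1.4816 USD per GBP

1.4816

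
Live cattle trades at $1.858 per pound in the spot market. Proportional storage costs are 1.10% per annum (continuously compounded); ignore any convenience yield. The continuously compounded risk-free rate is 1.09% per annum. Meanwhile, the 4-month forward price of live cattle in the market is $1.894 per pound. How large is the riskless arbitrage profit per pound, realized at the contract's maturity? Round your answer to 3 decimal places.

$0.022 per pound

Fair forward: F* = S·e^(carry·T), with carry = (r + u) = 0.0109 + 0.0110 = 0.0219
F* = 1.858 · e^(0.0219 × 4/12) = 1.858 · e^0.007300 = 1.858 × 1.007327 = $1.8716
Market $1.894 > fair $1.8716: forward overpriced → cash-and-carry (buy spot, short the forward).
At maturity, profit = |F_mkt − F*| = |1.894 − 1.8716| = $0.022 per pound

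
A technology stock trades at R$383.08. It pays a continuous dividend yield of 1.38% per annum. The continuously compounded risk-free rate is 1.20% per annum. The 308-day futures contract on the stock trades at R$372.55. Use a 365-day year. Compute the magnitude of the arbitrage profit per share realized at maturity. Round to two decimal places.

R$9.95 per share

Fair futures: F* = S·e^(carry·T), with carry = (r − q) = 0.0120 − 0.0138 = -0.0018
F* = 383.08 · e^(-0.0018 × 308/365) = 383.08 · e^-0.001519 = 383.08 × 0.998482 = R$382.4985
Market R$372.55 < fair R$382.4985: forward underpriced → reverse cash-and-carry (short spot, go long the forward).
At maturity, profit = |F_mkt − F*| = |372.55 − 382.4985| = R$9.95 per share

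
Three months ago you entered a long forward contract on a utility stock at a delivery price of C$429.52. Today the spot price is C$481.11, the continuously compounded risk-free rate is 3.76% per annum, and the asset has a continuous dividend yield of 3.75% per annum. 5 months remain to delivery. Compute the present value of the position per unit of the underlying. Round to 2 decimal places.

C$50.81

Current fair forward for the remaining 5 months: F = S·e^((r − q)·T), (r − q) = 0.0376 − 0.0375 = 0.0001
F = 481.11 · e^(0.0001 × 5/12) = 481.11 × 1.000042 = 481.1302
Value of long forward = (F − K)·e^(−rT) = (481.1302 − 429.52) · e^(−0.0376·5/12)
= 51.6102 × 0.984455 = 50.81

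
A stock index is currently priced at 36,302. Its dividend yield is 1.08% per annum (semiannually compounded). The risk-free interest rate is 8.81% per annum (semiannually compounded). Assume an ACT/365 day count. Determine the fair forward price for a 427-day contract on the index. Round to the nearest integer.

F = S · (1+r/2)^(2T) / (1+q/2)^(2T)
= 36302 × 1.106121 / 1.012680 = 36302 × 1.092271
F = 39,652

39,652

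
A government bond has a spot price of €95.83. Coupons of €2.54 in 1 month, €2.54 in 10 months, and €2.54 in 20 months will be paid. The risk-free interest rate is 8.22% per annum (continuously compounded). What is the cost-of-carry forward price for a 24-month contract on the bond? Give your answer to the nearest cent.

€104.57

PV(coupons) I = 2.54·e^(−0.0822·1/12) + 2.54·e^(−0.0822·10/12) + 2.54·e^(−0.0822·20/12)
I = 2.5227 + 2.3718 + 2.2148 = 7.1093
F = (S − I)·e^(rT) = (95.83 − 7.1093) · e^(0.0822·24/12)
= 88.7207 · e^0.164400 = 88.7207 × 1.178686 = €104.57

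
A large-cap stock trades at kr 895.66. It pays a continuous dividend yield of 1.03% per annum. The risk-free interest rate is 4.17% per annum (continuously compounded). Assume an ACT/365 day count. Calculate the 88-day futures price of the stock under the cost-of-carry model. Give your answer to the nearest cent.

kr 902.47

F = S·e^((r − q)T) = 895.66 · e^((0.0417 − 0.0103) × 88/365)
= 895.66 · e^0.007570 = 895.66 × 1.007599
F = kr 902.47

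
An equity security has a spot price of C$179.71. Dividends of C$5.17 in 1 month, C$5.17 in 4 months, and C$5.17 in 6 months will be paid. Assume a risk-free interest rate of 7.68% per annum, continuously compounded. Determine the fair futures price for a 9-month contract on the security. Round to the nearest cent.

C$174.32

PV(dividends) I = 5.17·e^(−0.0768·1/12) + 5.17·e^(−0.0768·4/12) + 5.17·e^(−0.0768·6/12)
I = 5.1370 + 5.0393 + 4.9752 = 15.1515
F = (S − I)·e^(rT) = (179.71 − 15.1515) · e^(0.0768·9/12)
= 164.5585 · e^0.057600 = 164.5585 × 1.059291 = C$174.32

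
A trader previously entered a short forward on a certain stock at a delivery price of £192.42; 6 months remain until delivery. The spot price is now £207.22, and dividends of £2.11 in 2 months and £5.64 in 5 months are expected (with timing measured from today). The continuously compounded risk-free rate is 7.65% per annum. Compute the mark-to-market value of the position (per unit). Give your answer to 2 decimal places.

PV(remaining dividends) I = 2.11·e^(−0.0765·2/12) + 5.64·e^(−0.0765·5/12) = 7.5463
Current forward F = (S − I)·e^(rT) = (207.22 − 7.5463)·e^(0.0765·6/12) = 199.6737 × 1.038991 = 207.4592
Value (long) = (F − K)·e^(−rT) = (207.4592 − 192.42) × 0.962472 = 14.4748
Short position value = −(long value) = -£14.47

-£14.47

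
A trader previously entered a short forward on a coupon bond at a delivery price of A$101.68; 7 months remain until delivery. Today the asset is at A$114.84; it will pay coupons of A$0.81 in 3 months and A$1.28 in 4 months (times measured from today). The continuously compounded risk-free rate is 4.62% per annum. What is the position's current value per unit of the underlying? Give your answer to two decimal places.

-A$13.80

PV(remaining coupons) I = 0.81·e^(−0.0462·3/12) + 1.28·e^(−0.0462·4/12) = 2.0611
Current forward F = (S − I)·e^(rT) = (114.84 − 2.0611)·e^(0.0462·7/12) = 112.7789 × 1.027316 = 115.8596
Value (long) = (F − K)·e^(−rT) = (115.8596 − 101.68) × 0.973410 = 13.8026
Short position value = −(long value) = -A$13.80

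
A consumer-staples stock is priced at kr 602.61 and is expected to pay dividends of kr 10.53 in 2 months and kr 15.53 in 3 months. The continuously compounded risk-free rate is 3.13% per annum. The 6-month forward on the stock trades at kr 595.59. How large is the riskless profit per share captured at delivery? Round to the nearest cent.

kr 9.77 per share

PV(dividends) I = 10.53·e^(−0.0313·2/12) + 15.53·e^(−0.0313·3/12) = 25.8842
Fair forward F* = (S − I)·e^(rT) = (602.61 − 25.8842)·e^0.015650 = 576.7258 × 1.015773 = 585.8225
Market kr 595.59 > fair 585.8225: forward overpriced → cash-and-carry (borrow at r, buy the stock and collect the dividends, short the forward).
Profit at T = |F_mkt − F*| = |595.59 − 585.8225| = kr 9.77 per share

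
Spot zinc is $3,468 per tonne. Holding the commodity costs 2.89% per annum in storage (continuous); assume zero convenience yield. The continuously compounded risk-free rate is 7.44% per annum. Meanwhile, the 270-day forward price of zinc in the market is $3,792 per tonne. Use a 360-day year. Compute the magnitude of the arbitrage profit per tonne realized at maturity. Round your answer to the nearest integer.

Fair forward: F* = S·e^(carry·T), with carry = (r + u) = 0.0744 + 0.0289 = 0.1033
F* = 3468 · e^(0.1033 × 270/360) = 3468 · e^0.077475 = 3468 × 1.080555 = $3747.3647
Market $3792 > fair $3747.3647: forward overpriced → cash-and-carry (buy spot, short the forward).
At maturity, profit = |F_mkt − F*| = |3792 − 3747.3647| = $45 per tonne

$45 per tonne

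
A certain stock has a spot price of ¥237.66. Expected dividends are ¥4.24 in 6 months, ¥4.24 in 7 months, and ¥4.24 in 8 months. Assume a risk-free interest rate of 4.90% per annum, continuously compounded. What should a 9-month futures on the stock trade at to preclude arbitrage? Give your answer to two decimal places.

¥233.73

PV(dividends) I = 4.24·e^(−0.0490·6/12) + 4.24·e^(−0.0490·7/12) + 4.24·e^(−0.0490·8/12)
I = 4.1374 + 4.1205 + 4.1037 = 12.3616
F = (S − I)·e^(rT) = (237.66 − 12.3616) · e^(0.0490·9/12)
= 225.2984 · e^0.036750 = 225.2984 × 1.037434 = ¥233.73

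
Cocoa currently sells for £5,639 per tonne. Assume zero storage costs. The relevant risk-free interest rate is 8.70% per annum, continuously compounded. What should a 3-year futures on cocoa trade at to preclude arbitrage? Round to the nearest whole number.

£7,321 per tonne

F = S·e^(rT) = 5639 · e^(0.0870 × 3) = 5639 · e^0.261000
= 5639 × 1.298228 = £7,321 per tonne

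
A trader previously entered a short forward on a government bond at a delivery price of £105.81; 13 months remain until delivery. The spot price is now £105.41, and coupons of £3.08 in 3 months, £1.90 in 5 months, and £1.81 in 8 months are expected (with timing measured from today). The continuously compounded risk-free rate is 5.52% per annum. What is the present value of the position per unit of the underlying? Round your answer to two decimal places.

£0.90

PV(remaining coupons) I = 3.08·e^(−0.0552·3/12) + 1.90·e^(−0.0552·5/12) + 1.81·e^(−0.0552·8/12) = 6.6392
Current forward F = (S − I)·e^(rT) = (105.41 − 6.6392)·e^(0.0552·13/12) = 98.7708 × 1.061624 = 104.8575
Value (long) = (F − K)·e^(−rT) = (104.8575 − 105.81) × 0.941953 = -0.8972
Short position value = −(long value) = £0.90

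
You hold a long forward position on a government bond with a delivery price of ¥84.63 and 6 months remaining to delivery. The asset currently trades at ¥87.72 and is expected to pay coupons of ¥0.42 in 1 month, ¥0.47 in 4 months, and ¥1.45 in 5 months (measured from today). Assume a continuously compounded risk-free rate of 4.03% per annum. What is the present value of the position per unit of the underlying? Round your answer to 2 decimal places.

¥2.47

PV(remaining coupons) I = 0.42·e^(−0.0403·1/12) + 0.47·e^(−0.0403·4/12) + 1.45·e^(−0.0403·5/12) = 2.3082
Current forward F = (S − I)·e^(rT) = (87.72 − 2.3082)·e^(0.0403·6/12) = 85.4118 × 1.020354 = 87.1503
Value (long) = (F − K)·e^(−rT) = (87.1503 − 84.63) × 0.980052 = 2.4700
Value = ¥2.47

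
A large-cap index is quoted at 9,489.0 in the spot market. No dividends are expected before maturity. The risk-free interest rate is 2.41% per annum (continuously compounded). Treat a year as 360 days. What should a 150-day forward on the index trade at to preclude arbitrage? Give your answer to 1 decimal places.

9,584.8

F = S·e^(rT) = 9489.0 · e^(0.0241 × 150/360)
= 9489.0 · e^0.010042 = 9489.0 × 1.010093
F = 9,584.8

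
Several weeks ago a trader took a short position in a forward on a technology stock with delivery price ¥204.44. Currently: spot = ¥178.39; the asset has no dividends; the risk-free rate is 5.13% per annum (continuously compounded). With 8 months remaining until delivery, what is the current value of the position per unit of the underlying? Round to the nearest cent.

¥19.18

Current fair forward for the remaining 8 months: F = S·e^(r·T), r = 0.0513
F = 178.39 · e^(0.0513 × 8/12) = 178.39 × 1.034792 = 184.5965
Value of long forward = (F − K)·e^(−rT) = (184.5965 − 204.44) · e^(−0.0513·8/12)
= -19.8435 × 0.966378 = -19.18
Short position value = −(long value) = ¥19.18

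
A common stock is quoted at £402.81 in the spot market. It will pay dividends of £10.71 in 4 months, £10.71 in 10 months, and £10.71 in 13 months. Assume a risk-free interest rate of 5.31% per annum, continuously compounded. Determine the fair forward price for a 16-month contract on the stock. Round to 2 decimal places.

PV(dividends) I = 10.71·e^(−0.0531·4/12) + 10.71·e^(−0.0531·10/12) + 10.71·e^(−0.0531·13/12)
I = 10.5221 + 10.2464 + 10.1113 = 30.8798
F = (S − I)·e^(rT) = (402.81 − 30.8798) · e^(0.0531·16/12)
= 371.9302 · e^0.070800 = 371.9302 × 1.073367 = £399.22

£399.22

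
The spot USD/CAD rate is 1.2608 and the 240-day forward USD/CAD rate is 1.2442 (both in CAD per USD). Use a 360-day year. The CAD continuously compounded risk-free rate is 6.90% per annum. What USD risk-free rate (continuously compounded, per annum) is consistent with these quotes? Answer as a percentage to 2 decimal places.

F = S·e^((r_CAD − r_USD)T) ⇒ r_USD = r_CAD − ln(F/S)/T
ln(1.2442/1.2608) = -0.013254; /(240/360) = -0.019881
r_USD = 0.0690 + 0.019881 = 0.088881
r_USD = 8.89%

8.89%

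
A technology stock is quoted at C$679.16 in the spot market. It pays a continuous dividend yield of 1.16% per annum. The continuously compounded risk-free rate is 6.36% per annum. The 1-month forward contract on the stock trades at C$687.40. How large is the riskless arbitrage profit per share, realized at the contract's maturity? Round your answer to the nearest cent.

C$5.29 per share

Fair forward: F* = S·e^(carry·T), with carry = (r − q) = 0.0636 − 0.0116 = 0.0520
F* = 679.16 · e^(0.0520 × 1/12) = 679.16 · e^0.004333 = 679.16 × 1.004342 = C$682.1089
Market C$687.40 > fair C$682.1089: forward overpriced → cash-and-carry (buy spot, short the forward).
At maturity, profit = |F_mkt − F*| = |687.40 − 682.1089| = C$5.29 per share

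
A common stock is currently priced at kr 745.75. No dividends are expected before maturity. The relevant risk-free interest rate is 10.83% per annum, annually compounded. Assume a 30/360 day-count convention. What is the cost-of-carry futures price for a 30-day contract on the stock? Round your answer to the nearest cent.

F = S · (1+r)^T
= 745.75 × 1.008606
F = kr 752.17

kr 752.17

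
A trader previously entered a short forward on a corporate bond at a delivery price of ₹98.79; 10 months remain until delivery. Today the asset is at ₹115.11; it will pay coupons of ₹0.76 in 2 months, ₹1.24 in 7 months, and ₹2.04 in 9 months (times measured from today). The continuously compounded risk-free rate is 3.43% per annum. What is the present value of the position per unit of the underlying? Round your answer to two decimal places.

PV(remaining coupons) I = 0.76·e^(−0.0343·2/12) + 1.24·e^(−0.0343·7/12) + 2.04·e^(−0.0343·9/12) = 3.9593
Current forward F = (S − I)·e^(rT) = (115.11 − 3.9593)·e^(0.0343·10/12) = 111.1507 × 1.028996 = 114.3736
Value (long) = (F − K)·e^(−rT) = (114.3736 − 98.79) × 0.971821 = 15.1445
Short position value = −(long value) = -₹15.14

-₹15.14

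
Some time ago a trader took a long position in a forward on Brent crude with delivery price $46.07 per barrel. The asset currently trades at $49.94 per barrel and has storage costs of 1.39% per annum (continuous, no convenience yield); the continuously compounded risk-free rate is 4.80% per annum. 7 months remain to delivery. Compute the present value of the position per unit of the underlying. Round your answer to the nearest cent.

$5.55 per barrel

Current fair forward for the remaining 7 months: F = S·e^((r + u)·T), (r + u) = 0.0480 + 0.0139 = 0.0619
F = 49.94 · e^(0.0619 × 7/12) = 49.94 × 1.036768 = 51.7762
Value of long forward = (F − K)·e^(−rT) = (51.7762 − 46.07) · e^(−0.0480·7/12)
= 5.7062 × 0.972388 = 5.55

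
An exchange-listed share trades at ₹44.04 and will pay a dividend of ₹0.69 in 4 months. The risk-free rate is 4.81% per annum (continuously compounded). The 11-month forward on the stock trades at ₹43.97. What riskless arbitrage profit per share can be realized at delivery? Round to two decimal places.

₹1.35 per share

PV(dividends) I = 0.69·e^(−0.0481·4/12) = 0.6790
Fair forward F* = (S − I)·e^(rT) = (44.04 − 0.6790)·e^0.044092 = 43.3610 × 1.045078 = 45.3156
Market ₹43.97 < fair 45.3156: forward underpriced → reverse cash-and-carry (short the stock, invest proceeds at r, pay the dividends, go long the forward).
Profit at T = |F_mkt − F*| = |43.97 − 45.3156| = ₹1.35 per share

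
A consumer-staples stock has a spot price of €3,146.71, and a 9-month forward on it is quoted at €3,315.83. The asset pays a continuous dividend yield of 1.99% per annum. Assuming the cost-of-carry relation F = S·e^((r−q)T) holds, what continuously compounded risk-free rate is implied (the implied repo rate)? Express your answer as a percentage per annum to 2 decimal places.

8.97%

From F = S·e^((r−q)T): (r − q) = ln(F/S)/T
ln(3315.83/3146.71) = ln(1.053745) = 0.052350
(r − q) = 0.052350 / (9/12) = 0.069800
r = ln(F/S)/T + q = 0.069800 + 0.0199 = 0.089700
r = 8.97%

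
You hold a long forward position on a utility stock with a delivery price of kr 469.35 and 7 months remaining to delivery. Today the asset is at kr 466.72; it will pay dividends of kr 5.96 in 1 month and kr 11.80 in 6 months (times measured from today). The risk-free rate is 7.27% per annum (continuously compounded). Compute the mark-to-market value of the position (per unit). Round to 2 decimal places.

-kr 0.44

PV(remaining dividends) I = 5.96·e^(−0.0727·1/12) + 11.80·e^(−0.0727·6/12) = 17.3028
Current forward F = (S − I)·e^(rT) = (466.72 − 17.3028)·e^(0.0727·7/12) = 449.4172 × 1.043320 = 468.8860
Value (long) = (F − K)·e^(−rT) = (468.8860 − 469.35) × 0.958478 = -0.4447
Value = -kr 0.44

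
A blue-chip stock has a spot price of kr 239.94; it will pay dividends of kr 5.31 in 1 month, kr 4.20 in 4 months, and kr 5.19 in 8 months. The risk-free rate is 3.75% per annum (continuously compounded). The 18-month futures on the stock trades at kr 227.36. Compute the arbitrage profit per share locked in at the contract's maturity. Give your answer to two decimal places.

PV(dividends) I = 5.31·e^(−0.0375·1/12) + 4.20·e^(−0.0375·4/12) + 5.19·e^(−0.0375·8/12) = 14.5031
Fair futures F* = (S − I)·e^(rT) = (239.94 − 14.5031)·e^0.056250 = 225.4369 × 1.057862 = 238.4811
Market kr 227.36 < fair 238.4811: forward underpriced → reverse cash-and-carry (short the stock, invest proceeds at r, pay the dividends, go long the forward).
Profit at T = |F_mkt − F*| = |227.36 − 238.4811| = kr 11.12 per share

kr 11.12 per share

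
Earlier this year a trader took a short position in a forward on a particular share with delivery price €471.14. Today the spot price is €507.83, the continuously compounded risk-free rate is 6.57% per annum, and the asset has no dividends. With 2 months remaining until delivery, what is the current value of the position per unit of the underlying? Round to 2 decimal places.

-€41.82

Current fair forward for the remaining 2 months: F = S·e^(r·T), r = 0.0657
F = 507.83 · e^(0.0657 × 2/12) = 507.83 × 1.011010 = 513.4212
Value of long forward = (F − K)·e^(−rT) = (513.4212 − 471.14) · e^(−0.0657·2/12)
= 42.2812 × 0.989110 = 41.82
Short position value = −(long value) = -€41.82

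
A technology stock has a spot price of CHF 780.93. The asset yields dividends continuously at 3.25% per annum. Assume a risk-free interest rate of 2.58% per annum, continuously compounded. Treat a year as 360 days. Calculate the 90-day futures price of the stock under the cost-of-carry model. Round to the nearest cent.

F = S·e^((r − q)T) = 780.93 · e^((0.0258 − 0.0325) × 90/360)
= 780.93 · e^-0.001675 = 780.93 × 0.998326
F = CHF 779.62

CHF 779.62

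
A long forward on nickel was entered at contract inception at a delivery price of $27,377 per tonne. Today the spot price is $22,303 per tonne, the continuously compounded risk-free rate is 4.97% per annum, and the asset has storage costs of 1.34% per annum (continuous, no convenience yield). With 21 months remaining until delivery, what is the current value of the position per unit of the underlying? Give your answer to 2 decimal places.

Current fair forward for the remaining 21 months: F = S·e^((r + u)·T), (r + u) = 0.0497 + 0.0134 = 0.0631
F = 22303 · e^(0.0631 × 21/12) = 22303 × 1.11675259 = 24906.9330
Value of long forward = (F − K)·e^(−rT) = (24906.9330 − 27377) · e^(−0.0497·21/12)
= -2470.0670 × 0.91670001 = -2264.31

-$2264.31 per tonne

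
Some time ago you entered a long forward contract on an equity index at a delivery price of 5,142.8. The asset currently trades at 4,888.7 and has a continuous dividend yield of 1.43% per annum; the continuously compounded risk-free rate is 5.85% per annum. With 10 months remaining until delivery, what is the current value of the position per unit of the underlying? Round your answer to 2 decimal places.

Current fair forward for the remaining 10 months: F = S·e^((r − q)·T), (r − q) = 0.0585 − 0.0143 = 0.0442
F = 4888.7 · e^(0.0442 × 10/12) = 4888.7 × 1.03752009 = 5072.1245
Value of long forward = (F − K)·e^(−rT) = (5072.1245 − 5142.8) · e^(−0.0585·10/12)
= -70.6755 × 0.95241920 = -67.31

-67.31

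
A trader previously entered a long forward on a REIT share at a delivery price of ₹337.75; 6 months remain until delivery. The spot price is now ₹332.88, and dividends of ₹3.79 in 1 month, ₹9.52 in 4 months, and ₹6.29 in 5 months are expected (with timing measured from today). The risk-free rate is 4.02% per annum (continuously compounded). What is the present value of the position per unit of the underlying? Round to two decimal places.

PV(remaining dividends) I = 3.79·e^(−0.0402·1/12) + 9.52·e^(−0.0402·4/12) + 6.29·e^(−0.0402·5/12) = 19.3561
Current forward F = (S − I)·e^(rT) = (332.88 − 19.3561)·e^(0.0402·6/12) = 313.5239 × 1.020303 = 319.8894
Value (long) = (F − K)·e^(−rT) = (319.8894 − 337.75) × 0.980101 = -17.5052
Value = -₹17.51

-₹17.51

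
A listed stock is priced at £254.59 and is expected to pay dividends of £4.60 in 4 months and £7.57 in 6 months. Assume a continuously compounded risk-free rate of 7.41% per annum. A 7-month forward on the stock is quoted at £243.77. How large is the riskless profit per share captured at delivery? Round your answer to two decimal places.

£9.76 per share

PV(dividends) I = 4.60·e^(−0.0741·4/12) + 7.57·e^(−0.0741·6/12) = 11.7824
Fair forward F* = (S − I)·e^(rT) = (254.59 − 11.7824)·e^0.043225 = 242.8076 × 1.044173 = 253.5331
Market £243.77 < fair 253.5331: forward underpriced → reverse cash-and-carry (short the stock, invest proceeds at r, pay the dividends, go long the forward).
Profit at T = |F_mkt − F*| = |243.77 − 253.5331| = £9.76 per share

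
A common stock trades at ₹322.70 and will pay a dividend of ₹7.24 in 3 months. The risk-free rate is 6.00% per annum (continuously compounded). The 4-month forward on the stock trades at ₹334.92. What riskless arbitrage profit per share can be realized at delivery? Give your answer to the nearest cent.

PV(dividends) I = 7.24·e^(−0.0600·3/12) = 7.1322
Fair forward F* = (S − I)·e^(rT) = (322.70 − 7.1322)·e^0.020000 = 315.5678 × 1.020201 = 321.9426
Market ₹334.92 > fair 321.9426: forward overpriced → cash-and-carry (borrow at r, buy the stock and collect the dividends, short the forward).
Profit at T = |F_mkt − F*| = |334.92 − 321.9426| = ₹12.98 per share

₹12.98 per share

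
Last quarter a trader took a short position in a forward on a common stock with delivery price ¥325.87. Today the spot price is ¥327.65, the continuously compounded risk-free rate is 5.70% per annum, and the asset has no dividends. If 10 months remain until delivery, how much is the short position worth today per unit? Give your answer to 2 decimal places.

Current fair forward for the remaining 10 months: F = S·e^(r·T), r = 0.0570
F = 327.65 · e^(0.0570 × 10/12) = 327.65 × 1.048646 = 343.5889
Value of long forward = (F − K)·e^(−rT) = (343.5889 − 325.87) · e^(−0.0570·10/12)
= 17.7189 × 0.953610 = 16.90
Short position value = −(long value) = -¥16.90

-¥16.90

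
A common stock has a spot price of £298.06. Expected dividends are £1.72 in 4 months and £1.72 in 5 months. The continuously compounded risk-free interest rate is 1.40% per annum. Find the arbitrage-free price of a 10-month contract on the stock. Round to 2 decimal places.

PV(dividends) I = 1.72·e^(−0.0140·4/12) + 1.72·e^(−0.0140·5/12)
I = 1.7120 + 1.7100 = 3.4220
F = (S − I)·e^(rT) = (298.06 − 3.4220) · e^(0.0140·10/12)
= 294.6380 · e^0.011667 = 294.6380 × 1.011735 = £298.10

£298.10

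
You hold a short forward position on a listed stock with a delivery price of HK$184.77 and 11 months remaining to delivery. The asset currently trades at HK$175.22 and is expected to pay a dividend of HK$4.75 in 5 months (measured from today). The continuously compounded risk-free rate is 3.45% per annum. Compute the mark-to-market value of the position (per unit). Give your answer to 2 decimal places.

HK$8.48

PV(remaining dividends) I = 4.75·e^(−0.0345·5/12) = 4.6822
Current forward F = (S − I)·e^(rT) = (175.22 − 4.6822)·e^(0.0345·11/12) = 170.5378 × 1.032130 = 176.0172
Value (long) = (F − K)·e^(−rT) = (176.0172 − 184.77) × 0.968870 = -8.4803
Short position value = −(long value) = HK$8.48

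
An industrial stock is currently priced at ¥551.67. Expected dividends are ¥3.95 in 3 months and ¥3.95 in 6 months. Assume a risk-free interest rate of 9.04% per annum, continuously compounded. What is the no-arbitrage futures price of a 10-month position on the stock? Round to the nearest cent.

PV(dividends) I = 3.95·e^(−0.0904·3/12) + 3.95·e^(−0.0904·6/12)
I = 3.8617 + 3.7754 = 7.6371
F = (S − I)·e^(rT) = (551.67 − 7.6371) · e^(0.0904·10/12)
= 544.0329 · e^0.075333 = 544.0329 × 1.078243 = ¥586.60

¥586.60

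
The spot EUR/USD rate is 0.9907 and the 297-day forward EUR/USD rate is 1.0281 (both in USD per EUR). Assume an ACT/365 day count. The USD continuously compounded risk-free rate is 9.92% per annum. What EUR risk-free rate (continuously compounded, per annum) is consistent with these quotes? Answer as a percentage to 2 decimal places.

5.37%

F = S·e^((r_USD − r_EUR)T) ⇒ r_EUR = r_USD − ln(F/S)/T
ln(1.0281/0.9907) = 0.037056; /(297/365) = 0.045540
r_EUR = 0.0992 − 0.045540 = 0.053660
r_EUR = 5.37%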